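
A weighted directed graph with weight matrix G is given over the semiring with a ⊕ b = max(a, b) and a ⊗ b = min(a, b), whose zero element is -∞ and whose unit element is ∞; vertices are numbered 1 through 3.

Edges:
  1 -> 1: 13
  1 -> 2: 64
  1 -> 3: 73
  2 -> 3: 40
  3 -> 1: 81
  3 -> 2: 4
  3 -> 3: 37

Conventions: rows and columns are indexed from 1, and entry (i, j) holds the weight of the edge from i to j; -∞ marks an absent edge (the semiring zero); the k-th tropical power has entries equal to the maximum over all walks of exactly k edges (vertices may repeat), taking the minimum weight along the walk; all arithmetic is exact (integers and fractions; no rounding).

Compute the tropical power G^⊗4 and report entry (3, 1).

G^⊗2:
  [73, 13, 40]
  [40, 4, 37]
  [37, 64, 73]
G^⊗3:
  [40, 64, 73]
  [37, 40, 40]
  [73, 37, 40]
G^⊗4:
  [73, 40, 40]
  [40, 37, 40]
  [40, 64, 73]
Key observation: the optimum is the walk 3->1->2->3->1, with weight 81 min 64 min 40 min 81 = 40.
Optimal value attained by: walk 3->1->2->3->1.
Answer: (G^⊗4)[3][1] = 40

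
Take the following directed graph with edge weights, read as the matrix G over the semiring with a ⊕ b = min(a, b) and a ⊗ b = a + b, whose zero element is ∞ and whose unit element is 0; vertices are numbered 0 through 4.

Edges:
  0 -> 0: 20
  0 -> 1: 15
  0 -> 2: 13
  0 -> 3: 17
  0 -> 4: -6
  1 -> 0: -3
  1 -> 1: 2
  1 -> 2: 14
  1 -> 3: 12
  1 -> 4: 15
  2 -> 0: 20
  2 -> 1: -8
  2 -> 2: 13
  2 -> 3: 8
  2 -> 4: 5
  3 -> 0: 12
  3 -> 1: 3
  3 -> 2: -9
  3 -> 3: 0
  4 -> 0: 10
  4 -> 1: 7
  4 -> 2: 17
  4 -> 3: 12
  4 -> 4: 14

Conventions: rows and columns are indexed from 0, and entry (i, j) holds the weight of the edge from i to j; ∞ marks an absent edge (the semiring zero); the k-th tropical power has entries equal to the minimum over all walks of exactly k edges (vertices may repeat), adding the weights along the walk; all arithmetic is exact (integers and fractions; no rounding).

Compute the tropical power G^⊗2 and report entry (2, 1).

G^⊗2:
  [4, 1, 8, 6, 8]
  [-1, 4, 3, 12, -9]
  [-11, -6, -1, 4, 7]
  [0, -17, -9, -1, -4]
  [4, 9, 3, 12, 4]
Key observation: the optimum is the walk 2->1->1, with weight (-8) + 2 = -6.
Optimal value attained by: walk 2->1->1.
Answer: (G^⊗2)[2][1] = -6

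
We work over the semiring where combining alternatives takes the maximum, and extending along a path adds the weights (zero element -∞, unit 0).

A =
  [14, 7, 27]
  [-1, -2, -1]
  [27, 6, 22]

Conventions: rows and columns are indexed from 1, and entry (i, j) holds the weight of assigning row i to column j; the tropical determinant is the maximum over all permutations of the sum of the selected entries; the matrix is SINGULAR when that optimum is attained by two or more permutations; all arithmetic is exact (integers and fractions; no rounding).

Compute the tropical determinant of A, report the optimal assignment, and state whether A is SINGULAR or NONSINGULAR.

σ = (1, 2, 3): 14 + (-2) + 22 = 34
σ = (1, 3, 2): 14 + (-1) + 6 = 19
σ = (2, 1, 3): 7 + (-1) + 22 = 28
σ = (2, 3, 1): 7 + (-1) + 27 = 33
σ = (3, 1, 2): 27 + (-1) + 6 = 32
σ = (3, 2, 1): 27 + (-2) + 27 = 52
Optimal value attained by: σ = (3, 2, 1).
Answer: det⊕(A) = 52; verdict: NONSINGULAR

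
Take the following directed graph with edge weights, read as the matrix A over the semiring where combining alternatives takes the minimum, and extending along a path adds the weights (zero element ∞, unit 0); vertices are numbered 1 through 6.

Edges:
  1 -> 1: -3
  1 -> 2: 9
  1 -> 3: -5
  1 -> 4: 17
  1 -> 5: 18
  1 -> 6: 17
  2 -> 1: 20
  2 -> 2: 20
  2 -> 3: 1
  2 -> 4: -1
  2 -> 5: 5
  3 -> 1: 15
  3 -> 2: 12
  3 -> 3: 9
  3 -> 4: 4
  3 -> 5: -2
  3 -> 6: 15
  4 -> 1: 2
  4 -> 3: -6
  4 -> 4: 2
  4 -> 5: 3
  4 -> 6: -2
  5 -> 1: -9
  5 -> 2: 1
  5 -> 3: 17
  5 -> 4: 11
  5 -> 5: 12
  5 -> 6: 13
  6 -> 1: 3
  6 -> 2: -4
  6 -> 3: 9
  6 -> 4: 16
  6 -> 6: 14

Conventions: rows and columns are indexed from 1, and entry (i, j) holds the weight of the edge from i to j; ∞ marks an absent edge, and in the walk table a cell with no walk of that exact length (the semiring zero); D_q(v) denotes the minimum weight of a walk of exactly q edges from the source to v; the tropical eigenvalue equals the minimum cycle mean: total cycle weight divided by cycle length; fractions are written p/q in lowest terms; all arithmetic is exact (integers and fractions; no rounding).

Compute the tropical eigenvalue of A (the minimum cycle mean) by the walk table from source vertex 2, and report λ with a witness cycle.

q=0: [∞, 0, ∞, ∞, ∞, ∞]
q=1: [20, 20, 1, -1, 5, ∞]
q=2: [-4, 6, -7, 1, -1, -3]
q=3: [-10, -7, -9, -3, -9, -1]
q=4: [-18, -8, -15, -8, -11, -5]
q=5: [-21, -10, -23, -11, -17, -10]
q=6: [-26, -16, -26, -19, -25, -13]
Optimal cycle mean attained by: cycle 1->3->5->1, total (-5) + (-2) + (-9), length 3.
Answer: λ = -16/3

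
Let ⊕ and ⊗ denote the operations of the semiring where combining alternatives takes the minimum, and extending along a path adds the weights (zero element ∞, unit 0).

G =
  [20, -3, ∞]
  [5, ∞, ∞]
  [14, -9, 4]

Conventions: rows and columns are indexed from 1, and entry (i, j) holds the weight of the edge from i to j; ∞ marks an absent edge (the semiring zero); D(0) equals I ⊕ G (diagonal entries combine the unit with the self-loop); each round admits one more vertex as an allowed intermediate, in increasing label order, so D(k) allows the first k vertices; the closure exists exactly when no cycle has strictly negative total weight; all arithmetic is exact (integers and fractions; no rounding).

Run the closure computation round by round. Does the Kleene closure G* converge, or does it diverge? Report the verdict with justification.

D(0):
  [0, -3, ∞]
  [5, 0, ∞]
  [14, -9, 0]
D(1):
  [0, -3, ∞]
  [5, 0, ∞]
  [14, -9, 0]
D(2):
  [0, -3, ∞]
  [5, 0, ∞]
  [-4, -9, 0]
D(3):
  [0, -3, ∞]
  [5, 0, ∞]
  [-4, -9, 0]
Key observation: every diagonal entry stays at the unit through all rounds, so no improving cycle exists.
Answer: CONVERGES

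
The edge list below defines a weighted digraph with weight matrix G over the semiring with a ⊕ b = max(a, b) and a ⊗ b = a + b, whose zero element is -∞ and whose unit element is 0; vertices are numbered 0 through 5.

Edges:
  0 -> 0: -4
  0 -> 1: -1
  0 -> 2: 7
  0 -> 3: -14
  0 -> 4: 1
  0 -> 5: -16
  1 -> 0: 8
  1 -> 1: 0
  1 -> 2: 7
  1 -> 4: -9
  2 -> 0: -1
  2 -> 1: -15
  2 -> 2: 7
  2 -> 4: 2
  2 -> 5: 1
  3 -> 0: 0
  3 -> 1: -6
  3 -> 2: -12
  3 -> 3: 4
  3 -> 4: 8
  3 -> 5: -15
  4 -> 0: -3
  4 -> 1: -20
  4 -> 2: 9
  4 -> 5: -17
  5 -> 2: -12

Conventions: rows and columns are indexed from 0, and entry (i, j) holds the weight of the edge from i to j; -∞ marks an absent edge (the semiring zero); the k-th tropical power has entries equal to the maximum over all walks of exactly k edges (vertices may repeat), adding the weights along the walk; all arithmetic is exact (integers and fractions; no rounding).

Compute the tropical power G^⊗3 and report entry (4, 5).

G^⊗2:
  [7, -1, 14, -10, 9, 8]
  [8, 7, 15, -6, 9, 8]
  [6, -2, 14, -15, 9, 8]
  [5, -1, 17, 8, 12, -9]
  [8, -4, 16, -17, 11, 10]
  [-13, -27, -5, -∞, -10, -11]
G^⊗3:
  [13, 6, 21, -6, 16, 15]
  [15, 7, 22, -2, 17, 16]
  [13, 5, 21, -8, 16, 15]
  [16, 4, 24, 12, 19, 18]
  [15, 7, 23, -6, 18, 17]
  [-6, -14, 2, -27, -3, -4]
Key observation: the optimum is the walk 4->2->2->5, with weight 9 + 7 + 1 = 17.
Optimal value attained by: walk 4->2->2->5.
Answer: (G^⊗3)[4][5] = 17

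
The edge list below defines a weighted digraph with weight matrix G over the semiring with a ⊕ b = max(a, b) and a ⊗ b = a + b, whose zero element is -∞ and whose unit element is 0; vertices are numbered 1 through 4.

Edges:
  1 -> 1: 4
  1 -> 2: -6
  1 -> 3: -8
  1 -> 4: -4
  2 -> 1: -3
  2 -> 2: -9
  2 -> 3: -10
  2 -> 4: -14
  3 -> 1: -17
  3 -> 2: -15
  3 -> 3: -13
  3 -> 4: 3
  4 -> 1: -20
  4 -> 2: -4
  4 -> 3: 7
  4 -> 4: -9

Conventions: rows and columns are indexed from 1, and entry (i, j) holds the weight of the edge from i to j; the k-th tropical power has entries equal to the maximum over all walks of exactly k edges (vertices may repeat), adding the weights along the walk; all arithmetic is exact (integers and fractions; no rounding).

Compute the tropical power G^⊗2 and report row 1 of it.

G^⊗2:
  [8, -2, 3, 0]
  [1, -9, -7, -7]
  [-13, -1, 10, -6]
  [-7, -8, -2, 10]
Answer: row 1 of G^⊗2 = [8, -2, 3, 0]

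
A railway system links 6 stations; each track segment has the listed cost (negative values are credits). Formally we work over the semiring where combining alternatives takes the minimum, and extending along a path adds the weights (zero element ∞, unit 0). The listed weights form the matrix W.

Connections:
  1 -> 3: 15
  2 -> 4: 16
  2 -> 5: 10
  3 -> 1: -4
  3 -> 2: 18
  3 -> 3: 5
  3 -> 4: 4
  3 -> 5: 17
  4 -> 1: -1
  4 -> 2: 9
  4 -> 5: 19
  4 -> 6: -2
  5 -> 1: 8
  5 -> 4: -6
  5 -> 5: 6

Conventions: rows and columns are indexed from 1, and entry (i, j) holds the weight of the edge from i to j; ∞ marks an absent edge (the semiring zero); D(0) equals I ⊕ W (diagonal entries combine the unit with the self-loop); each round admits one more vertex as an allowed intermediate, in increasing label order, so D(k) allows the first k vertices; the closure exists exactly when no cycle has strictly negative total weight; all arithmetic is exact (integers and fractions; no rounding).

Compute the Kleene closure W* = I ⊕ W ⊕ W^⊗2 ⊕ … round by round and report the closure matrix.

D(0):
  [0, ∞, 15, ∞, ∞, ∞]
  [∞, 0, ∞, 16, 10, ∞]
  [-4, 18, 0, 4, 17, ∞]
  [-1, 9, ∞, 0, 19, -2]
  [8, ∞, ∞, -6, 0, ∞]
  [∞, ∞, ∞, ∞, ∞, 0]
D(1):
  [0, ∞, 15, ∞, ∞, ∞]
  [∞, 0, ∞, 16, 10, ∞]
  [-4, 18, 0, 4, 17, ∞]
  [-1, 9, 14, 0, 19, -2]
  [8, ∞, 23, -6, 0, ∞]
  [∞, ∞, ∞, ∞, ∞, 0]
D(2):
  [0, ∞, 15, ∞, ∞, ∞]
  [∞, 0, ∞, 16, 10, ∞]
  [-4, 18, 0, 4, 17, ∞]
  [-1, 9, 14, 0, 19, -2]
  [8, ∞, 23, -6, 0, ∞]
  [∞, ∞, ∞, ∞, ∞, 0]
D(3):
  [0, 33, 15, 19, 32, ∞]
  [∞, 0, ∞, 16, 10, ∞]
  [-4, 18, 0, 4, 17, ∞]
  [-1, 9, 14, 0, 19, -2]
  [8, 41, 23, -6, 0, ∞]
  [∞, ∞, ∞, ∞, ∞, 0]
D(4):
  [0, 28, 15, 19, 32, 17]
  [15, 0, 30, 16, 10, 14]
  [-4, 13, 0, 4, 17, 2]
  [-1, 9, 14, 0, 19, -2]
  [-7, 3, 8, -6, 0, -8]
  [∞, ∞, ∞, ∞, ∞, 0]
D(5):
  [0, 28, 15, 19, 32, 17]
  [3, 0, 18, 4, 10, 2]
  [-4, 13, 0, 4, 17, 2]
  [-1, 9, 14, 0, 19, -2]
  [-7, 3, 8, -6, 0, -8]
  [∞, ∞, ∞, ∞, ∞, 0]
D(6):
  [0, 28, 15, 19, 32, 17]
  [3, 0, 18, 4, 10, 2]
  [-4, 13, 0, 4, 17, 2]
  [-1, 9, 14, 0, 19, -2]
  [-7, 3, 8, -6, 0, -8]
  [∞, ∞, ∞, ∞, ∞, 0]
Answer: W* = [[0, 28, 15, 19, 32, 17], [3, 0, 18, 4, 10, 2], [-4, 13, 0, 4, 17, 2], [-1, 9, 14, 0, 19, -2], [-7, 3, 8, -6, 0, -8], [∞, ∞, ∞, ∞, ∞, 0]]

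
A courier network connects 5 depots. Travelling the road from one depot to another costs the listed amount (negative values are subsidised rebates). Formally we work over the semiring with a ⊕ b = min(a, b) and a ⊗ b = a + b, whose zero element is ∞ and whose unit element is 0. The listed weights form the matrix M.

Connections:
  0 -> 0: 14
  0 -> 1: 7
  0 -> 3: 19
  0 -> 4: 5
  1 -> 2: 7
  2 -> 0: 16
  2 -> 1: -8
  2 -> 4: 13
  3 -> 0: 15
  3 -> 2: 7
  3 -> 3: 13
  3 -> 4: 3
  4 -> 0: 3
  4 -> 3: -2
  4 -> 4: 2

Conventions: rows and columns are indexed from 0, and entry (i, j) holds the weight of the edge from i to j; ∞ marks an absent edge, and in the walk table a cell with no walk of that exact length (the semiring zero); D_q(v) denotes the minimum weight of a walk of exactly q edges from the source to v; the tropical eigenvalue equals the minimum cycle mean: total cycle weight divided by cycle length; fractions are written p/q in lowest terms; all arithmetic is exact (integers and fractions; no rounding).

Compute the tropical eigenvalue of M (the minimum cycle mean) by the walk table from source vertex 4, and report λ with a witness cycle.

q=0: [∞, ∞, ∞, ∞, 0]
q=1: [3, ∞, ∞, -2, 2]
q=2: [5, 10, 5, 0, 1]
q=3: [4, -3, 7, -1, 3]
q=4: [6, -1, 4, 1, 2]
q=5: [5, -4, 6, 0, 4]
Optimal cycle mean attained by: cycle 1->2->1, total 7 + (-8), length 2.
Answer: λ = -1/2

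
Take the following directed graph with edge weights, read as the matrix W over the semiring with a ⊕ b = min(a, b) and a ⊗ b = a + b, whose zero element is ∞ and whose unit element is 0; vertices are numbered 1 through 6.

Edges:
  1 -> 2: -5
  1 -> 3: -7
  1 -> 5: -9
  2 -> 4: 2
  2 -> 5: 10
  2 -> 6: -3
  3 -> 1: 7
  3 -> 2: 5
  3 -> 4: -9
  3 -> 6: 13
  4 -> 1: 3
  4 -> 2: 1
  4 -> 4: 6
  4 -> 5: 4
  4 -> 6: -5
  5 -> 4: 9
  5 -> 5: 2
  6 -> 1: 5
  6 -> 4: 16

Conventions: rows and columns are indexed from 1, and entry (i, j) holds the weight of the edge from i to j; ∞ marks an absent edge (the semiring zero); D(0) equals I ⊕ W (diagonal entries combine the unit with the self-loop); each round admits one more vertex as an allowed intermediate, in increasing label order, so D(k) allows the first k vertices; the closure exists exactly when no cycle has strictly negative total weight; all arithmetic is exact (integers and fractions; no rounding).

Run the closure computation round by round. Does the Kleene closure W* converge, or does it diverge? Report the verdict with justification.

D(0):
  [0, -5, -7, ∞, -9, ∞]
  [∞, 0, ∞, 2, 10, -3]
  [7, 5, 0, -9, ∞, 13]
  [3, 1, ∞, 0, 4, -5]
  [∞, ∞, ∞, 9, 0, ∞]
  [5, ∞, ∞, 16, ∞, 0]
D(1):
  [0, -5, -7, ∞, -9, ∞]
  [∞, 0, ∞, 2, 10, -3]
  [7, 2, 0, -9, -2, 13]
  [3, -2, -4, 0, -6, -5]
  [∞, ∞, ∞, 9, 0, ∞]
  [5, 0, -2, 16, -4, 0]
Detection: at round 2, diagonal entry (6, 6) turns strictly negative.
Key observation: the cycle 6->1->2->6 has total weight 5 + (-5) + (-3), which is strictly negative.
Answer: DIVERGES — negative cycle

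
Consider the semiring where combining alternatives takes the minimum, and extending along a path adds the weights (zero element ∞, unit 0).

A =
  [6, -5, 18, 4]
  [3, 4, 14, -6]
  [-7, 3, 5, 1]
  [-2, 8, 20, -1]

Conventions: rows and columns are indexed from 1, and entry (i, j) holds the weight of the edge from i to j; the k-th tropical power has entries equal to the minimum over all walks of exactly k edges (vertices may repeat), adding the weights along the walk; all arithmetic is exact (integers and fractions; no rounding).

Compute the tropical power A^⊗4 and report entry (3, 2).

A^⊗2:
  [-2, -1, 9, -11]
  [-8, -2, 14, -7]
  [-2, -12, 10, -3]
  [-3, -7, 16, -2]
A^⊗3:
  [-13, -7, 9, -12]
  [-9, -13, 10, -8]
  [-9, -8, 2, -18]
  [-4, -8, 7, -13]
A^⊗4:
  [-14, -18, 5, -13]
  [-10, -14, 1, -19]
  [-20, -14, 2, -19]
  [-15, -9, 6, -14]
Key observation: the optimum is the walk 3->1->2->1->2, with weight (-7) + (-5) + 3 + (-5) = -14.
Optimal value attained by: walk 3->1->2->1->2.
Answer: (A^⊗4)[3][2] = -14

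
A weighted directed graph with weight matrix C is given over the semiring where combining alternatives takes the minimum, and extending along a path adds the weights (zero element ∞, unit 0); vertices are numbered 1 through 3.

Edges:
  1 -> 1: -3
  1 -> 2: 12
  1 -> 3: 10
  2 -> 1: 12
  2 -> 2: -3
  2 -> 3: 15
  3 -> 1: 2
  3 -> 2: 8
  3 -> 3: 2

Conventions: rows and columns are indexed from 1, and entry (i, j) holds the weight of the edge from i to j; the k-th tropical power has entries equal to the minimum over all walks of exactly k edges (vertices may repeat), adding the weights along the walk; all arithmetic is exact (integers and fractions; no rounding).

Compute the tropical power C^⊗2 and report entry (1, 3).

C^⊗2:
  [-6, 9, 7]
  [9, -6, 12]
  [-1, 5, 4]
Key observation: the optimum is the walk 1->1->3, with weight (-3) + 10 = 7.
Optimal value attained by: walk 1->1->3.
Answer: (C^⊗2)[1][3] = 7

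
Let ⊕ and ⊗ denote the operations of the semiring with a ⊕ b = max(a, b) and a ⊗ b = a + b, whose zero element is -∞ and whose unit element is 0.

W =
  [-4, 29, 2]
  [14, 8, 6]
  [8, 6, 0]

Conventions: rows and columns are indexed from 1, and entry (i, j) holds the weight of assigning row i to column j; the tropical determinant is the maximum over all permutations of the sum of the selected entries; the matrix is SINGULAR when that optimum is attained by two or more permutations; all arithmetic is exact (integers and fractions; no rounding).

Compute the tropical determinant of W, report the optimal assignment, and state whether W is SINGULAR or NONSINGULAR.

σ = (1, 2, 3): (-4) + 8 + 0 = 4
σ = (1, 3, 2): (-4) + 6 + 6 = 8
σ = (2, 1, 3): 29 + 14 + 0 = 43
σ = (2, 3, 1): 29 + 6 + 8 = 43
σ = (3, 1, 2): 2 + 14 + 6 = 22
σ = (3, 2, 1): 2 + 8 + 8 = 18
Optimal value attained by: σ = (2, 1, 3).
Answer: det⊕(W) = 43; verdict: SINGULAR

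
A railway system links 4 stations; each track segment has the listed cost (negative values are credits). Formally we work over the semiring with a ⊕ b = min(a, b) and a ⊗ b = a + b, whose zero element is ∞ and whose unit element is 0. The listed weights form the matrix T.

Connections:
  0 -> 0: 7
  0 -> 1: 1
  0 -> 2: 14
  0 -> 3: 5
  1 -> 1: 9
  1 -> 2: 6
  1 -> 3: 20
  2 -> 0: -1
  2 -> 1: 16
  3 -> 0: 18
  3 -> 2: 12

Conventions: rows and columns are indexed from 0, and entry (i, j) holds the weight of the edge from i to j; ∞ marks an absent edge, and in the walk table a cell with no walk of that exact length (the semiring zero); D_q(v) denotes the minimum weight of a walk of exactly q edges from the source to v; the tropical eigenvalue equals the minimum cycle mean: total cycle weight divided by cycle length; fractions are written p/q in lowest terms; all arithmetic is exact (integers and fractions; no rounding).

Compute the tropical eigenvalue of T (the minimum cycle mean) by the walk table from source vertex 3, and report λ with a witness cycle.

q=0: [∞, ∞, ∞, 0]
q=1: [18, ∞, 12, ∞]
q=2: [11, 19, 32, 23]
q=3: [18, 12, 25, 16]
q=4: [24, 19, 18, 23]
Optimal cycle mean attained by: cycle 0->1->2->0, total 1 + 6 + (-1), length 3.
Answer: λ = 2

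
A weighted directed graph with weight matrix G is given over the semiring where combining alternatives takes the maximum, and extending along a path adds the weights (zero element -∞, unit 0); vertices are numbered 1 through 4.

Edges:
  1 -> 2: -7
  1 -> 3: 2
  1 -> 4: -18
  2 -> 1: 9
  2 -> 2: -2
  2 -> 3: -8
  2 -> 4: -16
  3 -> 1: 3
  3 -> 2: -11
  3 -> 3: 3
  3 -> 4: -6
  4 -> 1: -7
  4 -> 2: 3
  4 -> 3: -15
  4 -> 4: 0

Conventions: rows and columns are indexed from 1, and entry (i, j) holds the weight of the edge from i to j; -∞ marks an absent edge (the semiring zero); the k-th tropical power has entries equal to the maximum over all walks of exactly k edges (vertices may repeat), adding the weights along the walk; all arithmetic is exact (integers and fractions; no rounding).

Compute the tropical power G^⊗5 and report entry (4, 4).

G^⊗2:
  [5, -9, 5, -4]
  [7, 2, 11, -9]
  [6, -3, 6, -3]
  [12, 3, -5, 0]
G^⊗3:
  [8, -1, 8, -1]
  [14, 0, 14, 5]
  [9, 0, 9, 0]
  [12, 5, 14, 0]
G^⊗4:
  [11, 2, 11, 2]
  [17, 8, 17, 8]
  [12, 3, 12, 3]
  [17, 5, 17, 8]
G^⊗5:
  [14, 5, 14, 5]
  [20, 11, 20, 11]
  [15, 6, 15, 6]
  [20, 11, 20, 11]
Key observation: the optimum is the walk 4->2->1->3->3->4, with weight 3 + 9 + 2 + 3 + (-6) = 11.
Optimal value attained by: walk 4->2->1->3->3->4.
Answer: (G^⊗5)[4][4] = 11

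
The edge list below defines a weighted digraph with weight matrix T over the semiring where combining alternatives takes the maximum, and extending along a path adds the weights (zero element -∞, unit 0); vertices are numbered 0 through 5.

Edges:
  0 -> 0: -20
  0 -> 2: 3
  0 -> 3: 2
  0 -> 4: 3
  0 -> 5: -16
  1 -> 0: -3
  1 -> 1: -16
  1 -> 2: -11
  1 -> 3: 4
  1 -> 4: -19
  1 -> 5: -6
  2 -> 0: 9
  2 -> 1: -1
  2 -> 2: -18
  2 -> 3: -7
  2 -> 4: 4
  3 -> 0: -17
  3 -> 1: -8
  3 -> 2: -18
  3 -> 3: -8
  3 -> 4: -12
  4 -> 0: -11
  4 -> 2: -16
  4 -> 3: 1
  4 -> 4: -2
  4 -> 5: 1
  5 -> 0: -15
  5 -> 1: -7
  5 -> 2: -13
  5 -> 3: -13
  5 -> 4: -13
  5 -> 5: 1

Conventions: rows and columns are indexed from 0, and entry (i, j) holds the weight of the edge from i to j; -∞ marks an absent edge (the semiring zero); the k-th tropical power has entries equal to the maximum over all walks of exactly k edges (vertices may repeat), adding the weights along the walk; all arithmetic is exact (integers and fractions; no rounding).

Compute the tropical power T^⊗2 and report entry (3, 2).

T^⊗2:
  [12, 2, -13, 4, 7, 4]
  [-2, -4, 0, -1, 0, -5]
  [-4, -15, 12, 11, 12, 5]
  [-9, -16, -14, -4, -14, -11]
  [-7, -6, -8, -1, -4, 2]
  [-4, -6, -12, -3, -9, 2]
Key observation: the optimum is the walk 3->0->2, with weight (-17) + 3 = -14.
Optimal value attained by: walk 3->0->2.
Answer: (T^⊗2)[3][2] = -14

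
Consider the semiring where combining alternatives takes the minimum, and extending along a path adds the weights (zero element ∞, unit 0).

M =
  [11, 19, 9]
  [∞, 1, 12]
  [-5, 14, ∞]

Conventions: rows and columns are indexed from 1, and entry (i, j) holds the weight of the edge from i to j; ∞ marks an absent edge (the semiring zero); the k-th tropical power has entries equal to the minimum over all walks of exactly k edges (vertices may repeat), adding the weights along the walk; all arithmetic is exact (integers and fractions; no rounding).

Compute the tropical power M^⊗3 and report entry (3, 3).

M^⊗2:
  [4, 20, 20]
  [7, 2, 13]
  [6, 14, 4]
M^⊗3:
  [15, 21, 13]
  [8, 3, 14]
  [-1, 15, 15]
Key observation: the optimum is the walk 3->1->1->3, with weight (-5) + 11 + 9 = 15.
Optimal value attained by: walk 3->1->1->3.
Answer: (M^⊗3)[3][3] = 15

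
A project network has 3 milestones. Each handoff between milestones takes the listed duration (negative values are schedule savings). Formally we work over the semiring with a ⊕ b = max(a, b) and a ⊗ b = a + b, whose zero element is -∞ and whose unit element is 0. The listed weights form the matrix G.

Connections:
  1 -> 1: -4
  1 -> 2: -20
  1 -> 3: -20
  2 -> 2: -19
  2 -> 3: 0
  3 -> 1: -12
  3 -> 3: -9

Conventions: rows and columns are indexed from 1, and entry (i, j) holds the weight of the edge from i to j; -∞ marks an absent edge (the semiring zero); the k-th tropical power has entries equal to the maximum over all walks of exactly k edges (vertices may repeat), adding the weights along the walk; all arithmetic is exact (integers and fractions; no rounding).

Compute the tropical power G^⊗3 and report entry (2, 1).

G^⊗2:
  [-8, -24, -20]
  [-12, -38, -9]
  [-16, -32, -18]
G^⊗3:
  [-12, -28, -24]
  [-16, -32, -18]
  [-20, -36, -27]
Key observation: the optimum is the walk 2->3->1->1, with weight 0 + (-12) + (-4) = -16.
Optimal value attained by: walk 2->3->1->1.
Answer: (G^⊗3)[2][1] = -16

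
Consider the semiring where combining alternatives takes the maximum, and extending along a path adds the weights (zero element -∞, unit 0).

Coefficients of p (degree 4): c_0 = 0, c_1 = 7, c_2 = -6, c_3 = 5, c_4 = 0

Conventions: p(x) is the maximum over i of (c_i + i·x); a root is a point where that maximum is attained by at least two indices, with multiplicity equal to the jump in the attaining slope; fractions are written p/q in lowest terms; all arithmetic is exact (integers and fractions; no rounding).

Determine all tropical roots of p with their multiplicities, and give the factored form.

hull edge (i=0, c=0) to (i=1, c=7): slope 7, span 1
hull edge (i=1, c=7) to (i=3, c=5): slope -1, span 2
hull edge (i=3, c=5) to (i=4, c=0): slope -5, span 1
Factored form: p(x) = 0 ⊗ (x ⊕ (-7)) ⊗ (x ⊕ 1) ⊗ (x ⊕ 1) ⊗ (x ⊕ 5)
Answer: roots = -7 (mult 1), 1 (mult 2), 5 (mult 1)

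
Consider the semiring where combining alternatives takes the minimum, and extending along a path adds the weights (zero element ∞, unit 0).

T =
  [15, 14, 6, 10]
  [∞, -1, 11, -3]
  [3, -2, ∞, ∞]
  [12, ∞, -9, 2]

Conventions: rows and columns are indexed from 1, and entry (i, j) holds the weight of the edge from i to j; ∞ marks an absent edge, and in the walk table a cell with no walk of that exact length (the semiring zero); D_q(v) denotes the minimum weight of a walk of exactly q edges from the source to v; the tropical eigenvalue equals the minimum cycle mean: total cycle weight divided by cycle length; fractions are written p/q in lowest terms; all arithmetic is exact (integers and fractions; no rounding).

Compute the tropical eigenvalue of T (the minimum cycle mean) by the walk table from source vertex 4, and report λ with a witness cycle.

q=0: [∞, ∞, ∞, 0]
q=1: [12, ∞, -9, 2]
q=2: [-6, -11, -7, 4]
q=3: [-4, -12, -5, -14]
q=4: [-2, -13, -23, -15]
Optimal cycle mean attained by: cycle 2->4->3->2, total (-3) + (-9) + (-2), length 3.
Answer: λ = -14/3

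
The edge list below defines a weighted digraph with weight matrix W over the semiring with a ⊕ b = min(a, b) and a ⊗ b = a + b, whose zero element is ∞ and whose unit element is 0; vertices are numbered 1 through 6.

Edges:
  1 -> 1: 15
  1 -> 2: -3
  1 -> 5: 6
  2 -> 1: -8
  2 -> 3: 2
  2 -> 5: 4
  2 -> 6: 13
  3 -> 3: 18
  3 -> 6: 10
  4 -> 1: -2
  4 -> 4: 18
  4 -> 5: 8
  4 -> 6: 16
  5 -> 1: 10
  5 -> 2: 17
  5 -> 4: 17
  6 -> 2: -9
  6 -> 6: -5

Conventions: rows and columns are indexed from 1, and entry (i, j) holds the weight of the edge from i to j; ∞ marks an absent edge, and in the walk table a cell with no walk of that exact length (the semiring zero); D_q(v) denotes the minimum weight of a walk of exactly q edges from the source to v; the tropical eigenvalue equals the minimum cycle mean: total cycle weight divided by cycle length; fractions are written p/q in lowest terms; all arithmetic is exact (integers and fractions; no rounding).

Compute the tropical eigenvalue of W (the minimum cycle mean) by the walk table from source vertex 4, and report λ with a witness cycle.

q=0: [∞, ∞, ∞, 0, ∞, ∞]
q=1: [-2, ∞, ∞, 18, 8, 16]
q=2: [13, -5, ∞, 25, 4, 11]
q=3: [-13, 2, -3, 21, -1, 6]
q=4: [-6, -16, 4, 16, -7, 1]
q=5: [-24, -9, -14, 10, -12, -4]
q=6: [-17, -27, -7, 5, -18, -9]
Optimal cycle mean attained by: cycle 1->2->1, total (-3) + (-8), length 2.
Answer: λ = -11/2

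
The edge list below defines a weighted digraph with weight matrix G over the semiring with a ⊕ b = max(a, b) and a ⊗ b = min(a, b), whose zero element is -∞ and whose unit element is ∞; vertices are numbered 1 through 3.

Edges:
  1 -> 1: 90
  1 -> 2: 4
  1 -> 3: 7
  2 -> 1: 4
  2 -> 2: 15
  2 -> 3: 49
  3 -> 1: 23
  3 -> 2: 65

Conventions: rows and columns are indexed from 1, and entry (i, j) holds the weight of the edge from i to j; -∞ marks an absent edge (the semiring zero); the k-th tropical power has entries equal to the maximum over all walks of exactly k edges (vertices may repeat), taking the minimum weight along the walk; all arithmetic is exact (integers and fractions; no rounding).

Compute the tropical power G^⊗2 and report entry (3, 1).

G^⊗2:
  [90, 7, 7]
  [23, 49, 15]
  [23, 15, 49]
Key observation: the optimum is the walk 3->1->1, with weight 23 min 90 = 23.
Optimal value attained by: walk 3->1->1.
Answer: (G^⊗2)[3][1] = 23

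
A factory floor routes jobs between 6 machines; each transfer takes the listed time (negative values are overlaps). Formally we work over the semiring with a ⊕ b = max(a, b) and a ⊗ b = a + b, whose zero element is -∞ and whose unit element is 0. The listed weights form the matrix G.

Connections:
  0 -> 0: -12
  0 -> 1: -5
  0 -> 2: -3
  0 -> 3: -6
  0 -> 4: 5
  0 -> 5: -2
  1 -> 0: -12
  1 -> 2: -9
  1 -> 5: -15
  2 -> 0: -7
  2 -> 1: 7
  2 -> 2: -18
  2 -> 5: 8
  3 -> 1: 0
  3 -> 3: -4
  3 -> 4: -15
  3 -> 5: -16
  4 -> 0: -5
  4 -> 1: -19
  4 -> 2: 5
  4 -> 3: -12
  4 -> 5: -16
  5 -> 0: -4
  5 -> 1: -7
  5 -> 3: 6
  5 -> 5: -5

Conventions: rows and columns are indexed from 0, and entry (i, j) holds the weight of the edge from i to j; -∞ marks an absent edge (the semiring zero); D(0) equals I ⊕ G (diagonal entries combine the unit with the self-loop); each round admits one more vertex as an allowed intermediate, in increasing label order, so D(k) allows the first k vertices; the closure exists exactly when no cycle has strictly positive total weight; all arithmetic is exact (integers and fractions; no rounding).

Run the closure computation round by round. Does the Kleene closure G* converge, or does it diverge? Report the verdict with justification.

D(0):
  [0, -5, -3, -6, 5, -2]
  [-12, 0, -9, -∞, -∞, -15]
  [-7, 7, 0, -∞, -∞, 8]
  [-∞, 0, -∞, 0, -15, -16]
  [-5, -19, 5, -12, 0, -16]
  [-4, -7, -∞, 6, -∞, 0]
D(1):
  [0, -5, -3, -6, 5, -2]
  [-12, 0, -9, -18, -7, -14]
  [-7, 7, 0, -13, -2, 8]
  [-∞, 0, -∞, 0, -15, -16]
  [-5, -10, 5, -11, 0, -7]
  [-4, -7, -7, 6, 1, 0]
D(2):
  [0, -5, -3, -6, 5, -2]
  [-12, 0, -9, -18, -7, -14]
  [-5, 7, 0, -11, 0, 8]
  [-12, 0, -9, 0, -7, -14]
  [-5, -10, 5, -11, 0, -7]
  [-4, -7, -7, 6, 1, 0]
Detection: at round 3, diagonal entry (4, 4) turns strictly positive.
Key observation: the cycle 4->2->0->4 has total weight 5 + (-7) + 5, which is strictly positive.
Answer: DIVERGES — positive cycle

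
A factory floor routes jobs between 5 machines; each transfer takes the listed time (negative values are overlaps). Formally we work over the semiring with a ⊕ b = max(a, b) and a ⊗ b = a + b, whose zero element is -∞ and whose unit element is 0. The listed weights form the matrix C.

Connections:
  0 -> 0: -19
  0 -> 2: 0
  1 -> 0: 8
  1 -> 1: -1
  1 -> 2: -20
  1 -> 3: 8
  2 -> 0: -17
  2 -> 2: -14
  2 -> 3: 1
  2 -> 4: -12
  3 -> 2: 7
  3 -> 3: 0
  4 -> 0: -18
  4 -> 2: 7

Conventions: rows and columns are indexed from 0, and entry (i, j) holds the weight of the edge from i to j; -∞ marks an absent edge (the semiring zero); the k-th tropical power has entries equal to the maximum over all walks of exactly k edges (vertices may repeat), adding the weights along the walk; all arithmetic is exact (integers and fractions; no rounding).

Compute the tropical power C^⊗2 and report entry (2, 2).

C^⊗2:
  [-17, -∞, -14, 1, -12]
  [7, -2, 15, 8, -32]
  [-30, -∞, 8, 1, -26]
  [-10, -∞, 7, 8, -5]
  [-10, -∞, -7, 8, -5]
Key observation: the optimum is the walk 2->3->2, with weight 1 + 7 = 8.
Optimal value attained by: walk 2->3->2.
Answer: (C^⊗2)[2][2] = 8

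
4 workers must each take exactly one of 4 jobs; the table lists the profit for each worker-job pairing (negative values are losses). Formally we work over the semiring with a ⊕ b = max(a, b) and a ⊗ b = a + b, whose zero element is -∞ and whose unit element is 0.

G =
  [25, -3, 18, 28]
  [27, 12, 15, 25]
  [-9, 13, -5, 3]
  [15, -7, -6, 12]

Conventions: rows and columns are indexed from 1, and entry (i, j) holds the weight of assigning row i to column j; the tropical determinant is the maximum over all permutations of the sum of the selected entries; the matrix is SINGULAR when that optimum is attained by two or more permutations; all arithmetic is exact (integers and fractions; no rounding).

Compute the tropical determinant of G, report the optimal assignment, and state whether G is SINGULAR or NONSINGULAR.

σ = (1, 2, 3, 4): 25 + 12 + (-5) + 12 = 44
σ = (1, 2, 4, 3): 25 + 12 + 3 + (-6) = 34
σ = (1, 3, 2, 4): 25 + 15 + 13 + 12 = 65
σ = (1, 3, 4, 2): 25 + 15 + 3 + (-7) = 36
σ = (1, 4, 2, 3): 25 + 25 + 13 + (-6) = 57
σ = (1, 4, 3, 2): 25 + 25 + (-5) + (-7) = 38
σ = (2, 1, 3, 4): (-3) + 27 + (-5) + 12 = 31
σ = (2, 1, 4, 3): (-3) + 27 + 3 + (-6) = 21
σ = (2, 3, 1, 4): (-3) + 15 + (-9) + 12 = 15
σ = (2, 3, 4, 1): (-3) + 15 + 3 + 15 = 30
σ = (2, 4, 1, 3): (-3) + 25 + (-9) + (-6) = 7
σ = (2, 4, 3, 1): (-3) + 25 + (-5) + 15 = 32
σ = (3, 1, 2, 4): 18 + 27 + 13 + 12 = 70
σ = (3, 1, 4, 2): 18 + 27 + 3 + (-7) = 41
σ = (3, 2, 1, 4): 18 + 12 + (-9) + 12 = 33
σ = (3, 2, 4, 1): 18 + 12 + 3 + 15 = 48
σ = (3, 4, 1, 2): 18 + 25 + (-9) + (-7) = 27
σ = (3, 4, 2, 1): 18 + 25 + 13 + 15 = 71
σ = (4, 1, 2, 3): 28 + 27 + 13 + (-6) = 62
σ = (4, 1, 3, 2): 28 + 27 + (-5) + (-7) = 43
σ = (4, 2, 1, 3): 28 + 12 + (-9) + (-6) = 25
σ = (4, 2, 3, 1): 28 + 12 + (-5) + 15 = 50
σ = (4, 3, 1, 2): 28 + 15 + (-9) + (-7) = 27
σ = (4, 3, 2, 1): 28 + 15 + 13 + 15 = 71
Optimal value attained by: σ = (3, 4, 2, 1).
Answer: det⊕(G) = 71; verdict: SINGULAR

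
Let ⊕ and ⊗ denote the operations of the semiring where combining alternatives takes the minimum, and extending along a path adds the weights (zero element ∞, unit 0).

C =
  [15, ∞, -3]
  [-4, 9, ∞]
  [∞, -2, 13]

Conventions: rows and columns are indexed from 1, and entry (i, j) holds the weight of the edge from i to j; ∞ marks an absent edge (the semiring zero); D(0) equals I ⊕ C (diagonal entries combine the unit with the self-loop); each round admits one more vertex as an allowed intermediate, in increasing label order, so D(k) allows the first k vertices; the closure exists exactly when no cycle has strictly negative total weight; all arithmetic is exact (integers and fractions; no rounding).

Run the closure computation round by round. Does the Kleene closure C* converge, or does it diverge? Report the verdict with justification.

D(0):
  [0, ∞, -3]
  [-4, 0, ∞]
  [∞, -2, 0]
D(1):
  [0, ∞, -3]
  [-4, 0, -7]
  [∞, -2, 0]
Detection: at round 2, diagonal entry (3, 3) turns strictly negative.
Key observation: the cycle 3->2->1->3 has total weight (-2) + (-4) + (-3), which is strictly negative.
Answer: DIVERGES — negative cycle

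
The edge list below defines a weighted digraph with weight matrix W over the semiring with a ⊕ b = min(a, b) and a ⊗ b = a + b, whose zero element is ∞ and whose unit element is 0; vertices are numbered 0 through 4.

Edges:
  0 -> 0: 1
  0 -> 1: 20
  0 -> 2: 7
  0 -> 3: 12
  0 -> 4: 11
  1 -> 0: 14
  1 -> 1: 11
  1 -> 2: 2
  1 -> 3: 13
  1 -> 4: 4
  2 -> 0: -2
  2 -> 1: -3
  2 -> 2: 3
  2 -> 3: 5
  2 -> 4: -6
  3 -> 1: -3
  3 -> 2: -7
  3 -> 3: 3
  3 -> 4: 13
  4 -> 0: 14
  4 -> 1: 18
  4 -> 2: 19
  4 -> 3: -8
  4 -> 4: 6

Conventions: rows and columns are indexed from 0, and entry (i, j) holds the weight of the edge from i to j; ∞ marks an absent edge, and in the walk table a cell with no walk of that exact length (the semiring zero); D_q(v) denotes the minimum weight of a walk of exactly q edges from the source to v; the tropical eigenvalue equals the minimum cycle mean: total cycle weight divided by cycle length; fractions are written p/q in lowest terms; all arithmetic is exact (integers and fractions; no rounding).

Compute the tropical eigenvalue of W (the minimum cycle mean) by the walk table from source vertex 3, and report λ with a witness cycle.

q=0: [∞, ∞, ∞, 0, ∞]
q=1: [∞, -3, -7, 3, 13]
q=2: [-9, -10, -4, -2, -13]
q=3: [-8, -7, -9, -21, -10]
q=4: [-11, -24, -28, -18, -15]
q=5: [-30, -31, -25, -23, -34]
Optimal cycle mean attained by: cycle 2->4->3->2, total (-6) + (-8) + (-7), length 3.
Answer: λ = -7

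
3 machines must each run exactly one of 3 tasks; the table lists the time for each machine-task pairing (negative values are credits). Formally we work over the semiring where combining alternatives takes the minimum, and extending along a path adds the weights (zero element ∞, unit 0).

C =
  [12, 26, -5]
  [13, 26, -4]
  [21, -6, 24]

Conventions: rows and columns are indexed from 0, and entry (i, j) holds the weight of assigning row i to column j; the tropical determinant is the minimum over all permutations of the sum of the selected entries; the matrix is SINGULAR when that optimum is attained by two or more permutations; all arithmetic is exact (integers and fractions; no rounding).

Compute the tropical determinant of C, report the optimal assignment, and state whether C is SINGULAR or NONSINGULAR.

σ = (0, 1, 2): 12 + 26 + 24 = 62
σ = (0, 2, 1): 12 + (-4) + (-6) = 2
σ = (1, 0, 2): 26 + 13 + 24 = 63
σ = (1, 2, 0): 26 + (-4) + 21 = 43
σ = (2, 0, 1): (-5) + 13 + (-6) = 2
σ = (2, 1, 0): (-5) + 26 + 21 = 42
Optimal value attained by: σ = (0, 2, 1).
Answer: det⊕(C) = 2; verdict: SINGULAR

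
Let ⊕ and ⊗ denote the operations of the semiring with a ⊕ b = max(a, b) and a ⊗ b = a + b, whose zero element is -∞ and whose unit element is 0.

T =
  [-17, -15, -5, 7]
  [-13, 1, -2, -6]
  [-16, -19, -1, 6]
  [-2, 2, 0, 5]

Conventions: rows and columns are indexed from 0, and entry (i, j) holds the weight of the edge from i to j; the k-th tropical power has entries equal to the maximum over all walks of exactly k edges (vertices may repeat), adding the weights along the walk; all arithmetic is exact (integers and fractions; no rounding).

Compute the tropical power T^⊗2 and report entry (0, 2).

T^⊗2:
  [5, 9, 7, 12]
  [-8, 2, -1, 4]
  [4, 8, 6, 11]
  [3, 7, 5, 10]
Key observation: the optimum is the walk 0->3->2, with weight 7 + 0 = 7.
Optimal value attained by: walk 0->3->2.
Answer: (T^⊗2)[0][2] = 7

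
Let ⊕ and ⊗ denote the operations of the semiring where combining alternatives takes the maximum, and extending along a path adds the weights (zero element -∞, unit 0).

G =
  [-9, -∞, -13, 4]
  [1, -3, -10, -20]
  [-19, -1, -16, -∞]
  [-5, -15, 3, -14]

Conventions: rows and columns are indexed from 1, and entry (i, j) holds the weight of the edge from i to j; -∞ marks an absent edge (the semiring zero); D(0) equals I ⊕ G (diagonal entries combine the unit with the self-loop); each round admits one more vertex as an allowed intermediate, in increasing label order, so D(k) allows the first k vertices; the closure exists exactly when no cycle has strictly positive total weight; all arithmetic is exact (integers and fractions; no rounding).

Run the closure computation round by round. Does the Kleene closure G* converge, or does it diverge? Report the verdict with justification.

D(0):
  [0, -∞, -13, 4]
  [1, 0, -10, -20]
  [-19, -1, 0, -∞]
  [-5, -15, 3, 0]
D(1):
  [0, -∞, -13, 4]
  [1, 0, -10, 5]
  [-19, -1, 0, -15]
  [-5, -15, 3, 0]
D(2):
  [0, -∞, -13, 4]
  [1, 0, -10, 5]
  [0, -1, 0, 4]
  [-5, -15, 3, 0]
Detection: at round 3, diagonal entry (4, 4) turns strictly positive.
Key observation: the cycle 4->3->2->1->4 has total weight 3 + (-1) + 1 + 4, which is strictly positive.
Answer: DIVERGES — positive cycle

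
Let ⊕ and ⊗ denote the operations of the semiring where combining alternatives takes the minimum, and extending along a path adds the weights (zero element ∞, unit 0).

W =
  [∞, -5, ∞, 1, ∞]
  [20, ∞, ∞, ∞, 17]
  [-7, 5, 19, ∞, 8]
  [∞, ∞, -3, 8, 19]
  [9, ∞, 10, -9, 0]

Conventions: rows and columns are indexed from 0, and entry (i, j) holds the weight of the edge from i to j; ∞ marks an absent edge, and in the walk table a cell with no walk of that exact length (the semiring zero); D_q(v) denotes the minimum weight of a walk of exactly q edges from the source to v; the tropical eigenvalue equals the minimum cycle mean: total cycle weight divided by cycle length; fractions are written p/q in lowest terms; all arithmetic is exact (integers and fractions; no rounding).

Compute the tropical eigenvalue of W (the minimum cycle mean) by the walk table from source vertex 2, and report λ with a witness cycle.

q=0: [∞, ∞, 0, ∞, ∞]
q=1: [-7, 5, 19, ∞, 8]
q=2: [12, -12, 18, -6, 8]
q=3: [8, 7, -9, -1, 5]
q=4: [-16, -4, -4, -4, -1]
q=5: [-11, -21, -7, -15, -1]
Optimal cycle mean attained by: cycle 0->3->2->0, total 1 + (-3) + (-7), length 3.
Answer: λ = -3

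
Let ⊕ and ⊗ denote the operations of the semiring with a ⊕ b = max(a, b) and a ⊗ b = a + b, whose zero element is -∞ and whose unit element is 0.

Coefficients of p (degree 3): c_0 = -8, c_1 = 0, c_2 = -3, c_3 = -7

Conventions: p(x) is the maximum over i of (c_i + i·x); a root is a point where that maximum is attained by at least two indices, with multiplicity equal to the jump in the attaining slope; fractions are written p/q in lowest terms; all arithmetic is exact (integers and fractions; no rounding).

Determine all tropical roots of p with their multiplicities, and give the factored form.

hull edge (i=0, c=-8) to (i=1, c=0): slope 8, span 1
hull edge (i=1, c=0) to (i=2, c=-3): slope -3, span 1
hull edge (i=2, c=-3) to (i=3, c=-7): slope -4, span 1
Factored form: p(x) = -7 ⊗ (x ⊕ (-8)) ⊗ (x ⊕ 3) ⊗ (x ⊕ 4)
Answer: roots = -8 (mult 1), 3 (mult 1), 4 (mult 1)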